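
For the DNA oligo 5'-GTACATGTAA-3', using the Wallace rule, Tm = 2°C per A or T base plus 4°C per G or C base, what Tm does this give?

26°C

Base counts: C=1, G=2, T=3, A=4
So N_AT = 7 and N_GC = 3.
Tm = 4·3 + 2·7 = 12 + 14 = 26°C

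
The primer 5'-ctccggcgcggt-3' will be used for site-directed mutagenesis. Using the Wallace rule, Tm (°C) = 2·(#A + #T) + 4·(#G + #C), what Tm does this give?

44°C

Counting bases: G=5, C=5, A=0, T=2
AT pairs contribute 2, GC pairs contribute 10.
Tm = 2(2) + 4(10) = 4 + 40 = 44°C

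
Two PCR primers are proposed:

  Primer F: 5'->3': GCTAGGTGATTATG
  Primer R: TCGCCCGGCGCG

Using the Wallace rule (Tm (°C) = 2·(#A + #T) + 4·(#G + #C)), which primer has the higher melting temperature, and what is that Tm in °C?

Primer R, 46°C

Primer F: A+T=8, G+C=6 → Tm = 2(8)+4(6) = 40°C
Primer R: A+T=1, G+C=11 → Tm = 2(1)+4(11) = 46°C
40°C vs 46°C → primer R is higher.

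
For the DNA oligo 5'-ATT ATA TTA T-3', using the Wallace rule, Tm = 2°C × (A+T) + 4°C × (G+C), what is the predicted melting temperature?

20°C

C=0, T=6, A=4, G=0
AT pairs contribute 10, GC pairs contribute 0.
Tm = 4·0 + 2·10 = 0 + 20 = 20°C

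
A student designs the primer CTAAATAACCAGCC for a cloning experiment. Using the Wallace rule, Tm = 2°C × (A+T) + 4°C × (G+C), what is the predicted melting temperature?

40°C

Counting bases: T=2, C=5, G=1, A=6
A+T = 8, G+C = 6
Tm = 2×8 + 4×6 = 40°C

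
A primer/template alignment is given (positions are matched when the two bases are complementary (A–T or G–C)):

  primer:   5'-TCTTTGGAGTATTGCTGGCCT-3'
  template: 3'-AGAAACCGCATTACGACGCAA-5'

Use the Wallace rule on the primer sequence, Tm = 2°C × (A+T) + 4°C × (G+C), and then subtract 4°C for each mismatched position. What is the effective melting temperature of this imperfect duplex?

42°C

Primer base counts: A=2, T=9, G=6, C=4 → A+T=11, G+C=10
Perfect-match Tm = 2(11) + 4(10) = 22 + 40 = 62°C
Mismatches (positions where the bases are not complementary): 5 (at positions 8, 12, 18, 19, 20)
Effective Tm = 62 − 5×4 = 62 − 20 = 42°C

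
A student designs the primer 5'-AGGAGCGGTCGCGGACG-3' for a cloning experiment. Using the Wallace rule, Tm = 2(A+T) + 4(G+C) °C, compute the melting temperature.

Base counts: G=9, C=4, A=3, T=1
AT pairs contribute 4, GC pairs contribute 13.
Tm = 2×4 + 4×13 = 60°C

60°C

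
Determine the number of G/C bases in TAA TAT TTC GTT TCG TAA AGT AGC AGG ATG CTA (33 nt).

Scanning the sequence gives G=7, C=4, T=12, A=10.
Total G or C: 7 + 4 = 11

11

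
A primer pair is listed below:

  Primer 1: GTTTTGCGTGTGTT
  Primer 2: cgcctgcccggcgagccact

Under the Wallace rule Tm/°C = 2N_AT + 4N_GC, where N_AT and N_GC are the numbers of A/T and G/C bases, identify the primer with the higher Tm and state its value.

Primer 2, 72°C

Primer 1: A+T=8, G+C=6 → Tm = 2(8)+4(6) = 40°C
Primer 2: A+T=4, G+C=16 → Tm = 2(4)+4(16) = 72°C
40°C vs 72°C → primer 2 is higher.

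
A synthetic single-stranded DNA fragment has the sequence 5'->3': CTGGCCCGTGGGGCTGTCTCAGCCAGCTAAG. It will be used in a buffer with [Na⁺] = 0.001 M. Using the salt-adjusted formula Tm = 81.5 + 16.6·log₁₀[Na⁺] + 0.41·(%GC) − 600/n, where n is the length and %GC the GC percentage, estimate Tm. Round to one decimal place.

40.1°C

Length n = 31. G=11, A=4, C=10, T=6
G+C = 21, so %GC = 21/31 × 100 = 67.742%
Salt term: 16.6 × (-3) = -49.8
GC term: 0.41 × 67.742 = 27.774; length term: −600/31 = −19.355
Tm = 81.5 + (-49.8) + 27.774 − 19.355 = 40.119 → 40.1°C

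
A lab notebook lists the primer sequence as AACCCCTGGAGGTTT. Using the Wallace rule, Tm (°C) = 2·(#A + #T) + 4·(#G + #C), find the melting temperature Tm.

46°C

Base counts: G=4, T=4, A=3, C=4
AT pairs contribute 7, GC pairs contribute 8.
Tm = 2×7 + 4×8 = 46°C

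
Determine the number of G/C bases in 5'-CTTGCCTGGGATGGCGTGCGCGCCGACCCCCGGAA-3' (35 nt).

26

T=5, G=13, A=4, C=13
G+C = 13 + 13 = 26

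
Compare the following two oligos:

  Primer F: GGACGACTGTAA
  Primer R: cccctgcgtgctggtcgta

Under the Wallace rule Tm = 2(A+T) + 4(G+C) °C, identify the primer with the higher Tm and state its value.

Primer R, 64°C

Primer F: A+T=6, G+C=6 → Tm = 2(6)+4(6) = 36°C
Primer R: A+T=6, G+C=13 → Tm = 2(6)+4(13) = 64°C
36°C vs 64°C → primer R is higher.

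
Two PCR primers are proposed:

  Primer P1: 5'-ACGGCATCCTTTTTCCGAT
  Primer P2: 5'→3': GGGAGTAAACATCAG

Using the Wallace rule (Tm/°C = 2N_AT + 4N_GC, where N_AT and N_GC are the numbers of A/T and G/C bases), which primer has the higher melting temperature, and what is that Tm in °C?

Primer P1: A+T=10, G+C=9 → Tm = 2(10)+4(9) = 56°C
Primer P2: A+T=8, G+C=7 → Tm = 2(8)+4(7) = 44°C
56°C vs 44°C → primer P1 is higher.

Primer P1, 56°C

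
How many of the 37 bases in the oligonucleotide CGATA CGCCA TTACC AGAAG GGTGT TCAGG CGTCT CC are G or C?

21

Counting bases: G=10, A=8, C=11, T=8
G+C = 10 + 11 = 21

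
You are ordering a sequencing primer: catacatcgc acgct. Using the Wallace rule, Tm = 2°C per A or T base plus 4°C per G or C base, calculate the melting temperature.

Base counts: G=2, T=3, C=6, A=4
AT pairs contribute 7, GC pairs contribute 8.
Tm = 2(7) + 4(8) = 14 + 32 = 46°C

46°C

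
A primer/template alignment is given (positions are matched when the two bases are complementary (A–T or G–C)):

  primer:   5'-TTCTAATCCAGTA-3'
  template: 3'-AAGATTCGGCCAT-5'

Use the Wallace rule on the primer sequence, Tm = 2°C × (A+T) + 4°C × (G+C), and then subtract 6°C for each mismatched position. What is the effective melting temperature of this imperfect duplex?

Primer base counts: A=4, T=5, G=1, C=3 → A+T=9, G+C=4
Perfect-match Tm = 2(9) + 4(4) = 18 + 16 = 34°C
Mismatches (positions where the bases are not complementary): 2 (at positions 7, 10)
Effective Tm = 34 − 2×6 = 34 − 12 = 22°C

22°C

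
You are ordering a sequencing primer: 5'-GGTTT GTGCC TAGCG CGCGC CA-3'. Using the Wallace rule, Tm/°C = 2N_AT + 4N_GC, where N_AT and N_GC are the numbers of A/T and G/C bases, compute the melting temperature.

Scanning the sequence gives C=7, G=8, A=2, T=5.
A+T = 7, G+C = 15
Tm = 4·15 + 2·7 = 60 + 14 = 74°C

74°C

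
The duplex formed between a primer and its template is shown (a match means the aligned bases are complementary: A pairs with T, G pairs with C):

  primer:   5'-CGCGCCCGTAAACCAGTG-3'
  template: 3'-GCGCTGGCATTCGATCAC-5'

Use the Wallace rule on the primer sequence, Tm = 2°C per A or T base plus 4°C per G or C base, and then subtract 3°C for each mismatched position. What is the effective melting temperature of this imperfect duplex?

51°C

Primer base counts: A=4, T=2, G=5, C=7 → A+T=6, G+C=12
Perfect-match Tm = 2(6) + 4(12) = 12 + 48 = 60°C
Mismatches (positions where the bases are not complementary): 3 (at positions 5, 12, 14)
Effective Tm = 60 − 3×3 = 60 − 9 = 51°C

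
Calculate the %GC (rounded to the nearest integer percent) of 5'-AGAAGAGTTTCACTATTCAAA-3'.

29%

A=9, T=6, C=3, G=3
G+C = 3 + 3 = 6 out of 21 bases
%GC = 6/21 × 100 = 28.57% ≈ 29%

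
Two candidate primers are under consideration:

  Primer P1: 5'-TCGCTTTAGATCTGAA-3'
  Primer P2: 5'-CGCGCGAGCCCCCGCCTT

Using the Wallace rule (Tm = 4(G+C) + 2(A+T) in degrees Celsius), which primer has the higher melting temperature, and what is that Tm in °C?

Primer P2, 66°C

Primer P1: A+T=10, G+C=6 → Tm = 2(10)+4(6) = 44°C
Primer P2: A+T=3, G+C=15 → Tm = 2(3)+4(15) = 66°C
44°C vs 66°C → primer P2 is higher.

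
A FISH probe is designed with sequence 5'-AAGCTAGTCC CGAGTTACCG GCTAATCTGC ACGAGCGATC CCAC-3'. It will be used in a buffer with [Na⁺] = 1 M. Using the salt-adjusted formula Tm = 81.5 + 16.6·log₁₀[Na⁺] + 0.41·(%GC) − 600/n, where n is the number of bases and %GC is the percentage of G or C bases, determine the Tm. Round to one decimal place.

91.2°C

Length n = 44. Counting bases: T=8, G=10, A=11, C=15
G+C = 25, so %GC = 25/44 × 100 = 56.818%
Salt term: 16.6 × (0) = 0
GC term: 0.41 × 56.818 = 23.295; length term: −600/44 = −13.636
Tm = 81.5 + (0) + 23.295 − 13.636 = 91.159 → 91.2°C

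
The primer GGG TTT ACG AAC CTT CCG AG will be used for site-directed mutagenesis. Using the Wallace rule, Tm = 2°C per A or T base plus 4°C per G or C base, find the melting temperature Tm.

Scanning the sequence gives C=5, G=6, A=4, T=5.
AT pairs contribute 9, GC pairs contribute 11.
Tm = 2×9 + 4×11 = 62°C

62°C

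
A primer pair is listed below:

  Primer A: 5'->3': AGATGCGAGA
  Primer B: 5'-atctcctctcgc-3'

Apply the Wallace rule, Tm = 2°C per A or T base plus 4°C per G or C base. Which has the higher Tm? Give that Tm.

Primer A: A+T=5, G+C=5 → Tm = 2(5)+4(5) = 30°C
Primer B: A+T=5, G+C=7 → Tm = 2(5)+4(7) = 38°C
30°C vs 38°C → primer B is higher.

Primer B, 38°C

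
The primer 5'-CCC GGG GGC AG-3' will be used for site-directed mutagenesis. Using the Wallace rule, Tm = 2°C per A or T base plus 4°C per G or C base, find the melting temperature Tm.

Base counts: C=4, A=1, G=6, T=0
So N_AT = 1 and N_GC = 10.
Tm = 2×1 + 4×10 = 42°C

42°C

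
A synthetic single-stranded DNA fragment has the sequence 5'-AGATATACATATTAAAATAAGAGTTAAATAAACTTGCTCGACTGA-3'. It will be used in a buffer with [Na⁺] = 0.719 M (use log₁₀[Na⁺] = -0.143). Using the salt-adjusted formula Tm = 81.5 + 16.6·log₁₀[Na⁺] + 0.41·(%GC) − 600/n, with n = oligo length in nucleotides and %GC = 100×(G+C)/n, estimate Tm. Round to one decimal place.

Length n = 45. C=5, G=6, T=13, A=21
G+C = 11, so %GC = 11/45 × 100 = 24.444%
Salt term: 16.6 × (-0.143) = -2.374
GC term: 0.41 × 24.444 = 10.022; length term: −600/45 = −13.333
Tm = 81.5 + (-2.374) + 10.022 − 13.333 = 75.815 → 75.8°C

75.8°C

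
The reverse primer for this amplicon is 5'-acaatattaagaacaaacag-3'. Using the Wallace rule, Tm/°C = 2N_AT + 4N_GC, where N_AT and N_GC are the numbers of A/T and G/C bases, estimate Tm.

Scanning the sequence gives A=12, G=2, T=3, C=3.
A+T = 15, G+C = 5
Tm = 2(15) + 4(5) = 30 + 20 = 50°C

50°C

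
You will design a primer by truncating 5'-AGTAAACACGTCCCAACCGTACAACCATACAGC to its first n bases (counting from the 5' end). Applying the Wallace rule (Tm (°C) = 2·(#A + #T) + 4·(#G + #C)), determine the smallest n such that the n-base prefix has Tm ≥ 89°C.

First 30 bases: AGTAAACACGTCCCAACCGTACAACCATAC → Tm = 88°C (< 89°C)
First 31 bases: AGTAAACACGTCCCAACCGTACAACCATACA → Tm = 90°C (≥ 89°C)
Each additional base adds 2°C (A/T) or 4°C (G/C), so Tm is non-decreasing in n; n = 31 is the first length to reach 89°C.

n = 31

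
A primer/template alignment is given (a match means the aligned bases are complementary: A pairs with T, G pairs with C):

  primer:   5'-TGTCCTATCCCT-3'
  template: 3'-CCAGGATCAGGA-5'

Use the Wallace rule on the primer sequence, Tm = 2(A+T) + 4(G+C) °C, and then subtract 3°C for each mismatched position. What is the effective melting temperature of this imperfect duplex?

27°C

Primer base counts: A=1, T=5, G=1, C=5 → A+T=6, G+C=6
Perfect-match Tm = 2(6) + 4(6) = 12 + 24 = 36°C
Mismatches (positions where the bases are not complementary): 3 (at positions 1, 8, 9)
Effective Tm = 36 − 3×3 = 36 − 9 = 27°C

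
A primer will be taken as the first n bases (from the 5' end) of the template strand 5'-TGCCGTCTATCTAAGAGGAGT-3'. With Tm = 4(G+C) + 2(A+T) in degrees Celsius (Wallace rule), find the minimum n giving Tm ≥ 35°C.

n = 12

First 11 bases: TGCCGTCTATC → Tm = 34°C (< 35°C)
First 12 bases: TGCCGTCTATCT → Tm = 36°C (≥ 35°C)
Each additional base adds 2°C (A/T) or 4°C (G/C), so Tm is non-decreasing in n; n = 12 is the first length to reach 35°C.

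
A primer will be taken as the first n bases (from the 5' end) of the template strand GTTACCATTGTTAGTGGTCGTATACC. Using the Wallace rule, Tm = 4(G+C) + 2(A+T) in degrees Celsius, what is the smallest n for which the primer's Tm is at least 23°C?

n = 9

First 8 bases: GTTACCAT → Tm = 22°C (< 23°C)
First 9 bases: GTTACCATT → Tm = 24°C (≥ 23°C)
Each additional base adds 2°C (A/T) or 4°C (G/C), so Tm is non-decreasing in n; n = 9 is the first length to reach 23°C.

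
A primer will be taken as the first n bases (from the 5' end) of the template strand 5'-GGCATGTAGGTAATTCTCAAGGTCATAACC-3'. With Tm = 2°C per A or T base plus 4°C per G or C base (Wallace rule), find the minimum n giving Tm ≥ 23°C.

n = 8

First 7 bases: GGCATGT → Tm = 22°C (< 23°C)
First 8 bases: GGCATGTA → Tm = 24°C (≥ 23°C)
Each additional base adds 2°C (A/T) or 4°C (G/C), so Tm is non-decreasing in n; n = 8 is the first length to reach 23°C.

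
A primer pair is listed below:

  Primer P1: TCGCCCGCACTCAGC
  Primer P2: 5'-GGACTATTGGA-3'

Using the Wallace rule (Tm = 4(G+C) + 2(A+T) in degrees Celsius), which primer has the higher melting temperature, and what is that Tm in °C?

Primer P1, 52°C

Primer P1: A+T=4, G+C=11 → Tm = 2(4)+4(11) = 52°C
Primer P2: A+T=6, G+C=5 → Tm = 2(6)+4(5) = 32°C
52°C vs 32°C → primer P1 is higher.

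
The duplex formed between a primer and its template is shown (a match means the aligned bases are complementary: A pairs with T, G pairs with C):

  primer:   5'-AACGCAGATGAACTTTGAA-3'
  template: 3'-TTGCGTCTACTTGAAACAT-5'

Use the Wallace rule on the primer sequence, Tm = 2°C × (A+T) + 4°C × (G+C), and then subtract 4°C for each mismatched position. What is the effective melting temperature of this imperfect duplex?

Primer base counts: A=8, T=4, G=4, C=3 → A+T=12, G+C=7
Perfect-match Tm = 2(12) + 4(7) = 24 + 28 = 52°C
Mismatches (positions where the bases are not complementary): 1 (at position 18)
Effective Tm = 52 − 1×4 = 52 − 4 = 48°C

48°C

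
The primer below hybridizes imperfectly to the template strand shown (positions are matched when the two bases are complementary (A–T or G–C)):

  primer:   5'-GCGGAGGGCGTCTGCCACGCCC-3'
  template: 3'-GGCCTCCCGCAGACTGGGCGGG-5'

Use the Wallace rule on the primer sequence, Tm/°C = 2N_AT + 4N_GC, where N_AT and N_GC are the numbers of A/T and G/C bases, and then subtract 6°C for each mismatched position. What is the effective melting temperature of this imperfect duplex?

62°C

Primer base counts: A=2, T=2, G=9, C=9 → A+T=4, G+C=18
Perfect-match Tm = 2(4) + 4(18) = 8 + 72 = 80°C
Mismatches (positions where the bases are not complementary): 3 (at positions 1, 15, 17)
Effective Tm = 80 − 3×6 = 80 − 18 = 62°C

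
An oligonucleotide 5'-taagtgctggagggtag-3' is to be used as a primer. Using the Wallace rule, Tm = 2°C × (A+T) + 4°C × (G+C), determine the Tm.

52°C

Scanning the sequence gives C=1, A=4, T=4, G=8.
A+T = 8, G+C = 9
Tm = 2×8 + 4×9 = 52°C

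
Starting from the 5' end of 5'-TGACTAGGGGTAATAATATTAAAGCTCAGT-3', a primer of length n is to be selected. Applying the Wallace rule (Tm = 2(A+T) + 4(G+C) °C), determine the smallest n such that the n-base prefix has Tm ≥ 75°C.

First 28 bases: TGACTAGGGGTAATAATATTAAAGCTCA → Tm = 74°C (< 75°C)
First 29 bases: TGACTAGGGGTAATAATATTAAAGCTCAG → Tm = 78°C (≥ 75°C)
Each additional base adds 2°C (A/T) or 4°C (G/C), so Tm is non-decreasing in n; n = 29 is the first length to reach 75°C.

n = 29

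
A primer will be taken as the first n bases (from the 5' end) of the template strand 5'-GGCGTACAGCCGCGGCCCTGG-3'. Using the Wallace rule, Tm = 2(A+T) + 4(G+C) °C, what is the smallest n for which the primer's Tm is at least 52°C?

n = 15

First 14 bases: GGCGTACAGCCGCG → Tm = 50°C (< 52°C)
First 15 bases: GGCGTACAGCCGCGG → Tm = 54°C (≥ 52°C)
Since every base adds ≥2°C, Tm only increases with n, so the threshold is first crossed at n = 15.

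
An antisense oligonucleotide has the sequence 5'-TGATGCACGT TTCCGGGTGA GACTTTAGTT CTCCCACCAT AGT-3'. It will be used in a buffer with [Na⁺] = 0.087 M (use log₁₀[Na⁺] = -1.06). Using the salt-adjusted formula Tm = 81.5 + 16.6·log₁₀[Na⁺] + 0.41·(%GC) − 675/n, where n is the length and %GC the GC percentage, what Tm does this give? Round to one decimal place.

68.2°C

Length n = 43. Base counts: T=14, A=8, C=11, G=10
G+C = 21, so %GC = 21/43 × 100 = 48.837%
Salt term: 16.6 × (-1.06) = -17.596
GC term: 0.41 × 48.837 = 20.023; length term: −675/43 = −15.698
Tm = 81.5 + (-17.596) + 20.023 − 15.698 = 68.229 → 68.2°C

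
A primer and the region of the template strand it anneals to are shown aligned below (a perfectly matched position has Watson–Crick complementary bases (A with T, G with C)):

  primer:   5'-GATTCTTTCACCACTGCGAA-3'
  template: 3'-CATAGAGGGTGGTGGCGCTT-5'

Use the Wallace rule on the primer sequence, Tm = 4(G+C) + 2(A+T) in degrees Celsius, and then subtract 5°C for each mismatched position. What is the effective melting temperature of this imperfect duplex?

33°C

Primer base counts: A=5, T=6, G=3, C=6 → A+T=11, G+C=9
Perfect-match Tm = 2(11) + 4(9) = 22 + 36 = 58°C
Mismatches (positions where the bases are not complementary): 5 (at positions 2, 3, 7, 8, 15)
Effective Tm = 58 − 5×5 = 58 − 25 = 33°C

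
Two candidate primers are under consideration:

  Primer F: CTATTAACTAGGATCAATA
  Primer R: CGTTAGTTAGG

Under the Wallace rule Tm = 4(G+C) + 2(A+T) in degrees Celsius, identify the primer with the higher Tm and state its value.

Primer F: A+T=14, G+C=5 → Tm = 2(14)+4(5) = 48°C
Primer R: A+T=6, G+C=5 → Tm = 2(6)+4(5) = 32°C
48°C vs 32°C → primer F is higher.

Primer F, 48°C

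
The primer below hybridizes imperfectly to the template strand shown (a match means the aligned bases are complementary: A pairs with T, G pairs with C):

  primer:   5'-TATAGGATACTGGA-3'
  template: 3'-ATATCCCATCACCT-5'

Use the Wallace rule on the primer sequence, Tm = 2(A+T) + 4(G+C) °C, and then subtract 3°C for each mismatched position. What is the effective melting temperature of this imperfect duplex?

32°C

Primer base counts: A=5, T=4, G=4, C=1 → A+T=9, G+C=5
Perfect-match Tm = 2(9) + 4(5) = 18 + 20 = 38°C
Mismatches (positions where the bases are not complementary): 2 (at positions 7, 10)
Effective Tm = 38 − 2×3 = 38 − 6 = 32°C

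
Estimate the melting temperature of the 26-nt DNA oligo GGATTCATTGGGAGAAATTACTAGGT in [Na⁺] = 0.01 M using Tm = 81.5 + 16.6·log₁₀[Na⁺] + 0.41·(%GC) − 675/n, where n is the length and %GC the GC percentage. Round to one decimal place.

38.1°C

Length n = 26. Counting bases: T=8, G=8, C=2, A=8
G+C = 10, so %GC = 10/26 × 100 = 38.462%
Salt term: 16.6 × (-2) = -33.2
GC term: 0.41 × 38.462 = 15.769; length term: −675/26 = −25.962
Tm = 81.5 + (-33.2) + 15.769 − 25.962 = 38.107 → 38.1°C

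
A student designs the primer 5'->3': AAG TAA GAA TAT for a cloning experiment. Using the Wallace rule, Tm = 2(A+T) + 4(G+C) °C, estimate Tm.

Scanning the sequence gives A=7, T=3, G=2, C=0.
So N_AT = 10 and N_GC = 2.
Tm = 4·2 + 2·10 = 8 + 20 = 28°C

28°C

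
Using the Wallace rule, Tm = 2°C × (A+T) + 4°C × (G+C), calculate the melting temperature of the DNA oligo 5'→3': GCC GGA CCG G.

Base counts: A=1, G=5, C=4, T=0
So N_AT = 1 and N_GC = 9.
Tm = 2×1 + 4×9 = 38°C

38°C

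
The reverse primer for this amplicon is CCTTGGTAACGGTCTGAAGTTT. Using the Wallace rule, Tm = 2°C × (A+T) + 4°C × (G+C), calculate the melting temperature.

C=4, T=8, A=4, G=6
A+T = 12, G+C = 10
Tm = 2(12) + 4(10) = 24 + 40 = 64°C

64°C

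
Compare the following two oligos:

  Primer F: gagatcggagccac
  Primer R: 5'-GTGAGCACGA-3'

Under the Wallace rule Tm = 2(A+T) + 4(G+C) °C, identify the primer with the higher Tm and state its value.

Primer F: A+T=5, G+C=9 → Tm = 2(5)+4(9) = 46°C
Primer R: A+T=4, G+C=6 → Tm = 2(4)+4(6) = 32°C
46°C vs 32°C → primer F is higher.

Primer F, 46°C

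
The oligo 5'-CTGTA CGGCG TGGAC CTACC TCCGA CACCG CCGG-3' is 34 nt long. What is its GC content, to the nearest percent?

71%

C=14, T=5, A=5, G=10
G+C = 10 + 14 = 24 out of 34 bases
%GC = 24/34 × 100 = 70.59% ≈ 71%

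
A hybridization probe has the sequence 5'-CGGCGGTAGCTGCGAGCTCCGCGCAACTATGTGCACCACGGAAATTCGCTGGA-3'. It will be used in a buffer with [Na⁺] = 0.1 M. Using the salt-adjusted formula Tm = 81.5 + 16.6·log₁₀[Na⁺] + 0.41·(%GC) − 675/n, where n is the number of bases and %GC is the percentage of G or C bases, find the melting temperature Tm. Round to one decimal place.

Length n = 53. C=16, A=11, G=17, T=9
G+C = 33, so %GC = 33/53 × 100 = 62.264%
Salt term: 16.6 × (-1) = -16.6
GC term: 0.41 × 62.264 = 25.528; length term: −675/53 = −12.736
Tm = 81.5 + (-16.6) + 25.528 − 12.736 = 77.692 → 77.7°C

77.7°C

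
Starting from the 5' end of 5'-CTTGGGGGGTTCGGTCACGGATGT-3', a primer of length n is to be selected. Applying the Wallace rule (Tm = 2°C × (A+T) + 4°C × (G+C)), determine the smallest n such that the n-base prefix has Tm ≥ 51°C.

First 15 bases: CTTGGGGGGTTCGGT → Tm = 50°C (< 51°C)
First 16 bases: CTTGGGGGGTTCGGTC → Tm = 54°C (≥ 51°C)
Since every base adds ≥2°C, Tm only increases with n, so the threshold is first crossed at n = 16.

n = 16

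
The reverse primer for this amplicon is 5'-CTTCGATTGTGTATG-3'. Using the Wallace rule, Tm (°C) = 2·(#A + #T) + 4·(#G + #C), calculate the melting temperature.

42°C

Base counts: T=7, G=4, A=2, C=2
A+T = 9, G+C = 6
Tm = 2×9 + 4×6 = 42°C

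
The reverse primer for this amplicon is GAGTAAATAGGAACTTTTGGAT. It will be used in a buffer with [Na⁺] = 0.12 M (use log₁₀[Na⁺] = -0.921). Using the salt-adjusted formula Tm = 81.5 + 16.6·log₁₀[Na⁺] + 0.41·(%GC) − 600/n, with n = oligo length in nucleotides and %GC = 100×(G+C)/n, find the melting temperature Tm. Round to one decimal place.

Length n = 22. Counting bases: G=6, A=8, T=7, C=1
G+C = 7, so %GC = 7/22 × 100 = 31.818%
Salt term: 16.6 × (-0.921) = -15.289
GC term: 0.41 × 31.818 = 13.045; length term: −600/22 = −27.273
Tm = 81.5 + (-15.289) + 13.045 − 27.273 = 51.983 → 52.0°C

52.0°C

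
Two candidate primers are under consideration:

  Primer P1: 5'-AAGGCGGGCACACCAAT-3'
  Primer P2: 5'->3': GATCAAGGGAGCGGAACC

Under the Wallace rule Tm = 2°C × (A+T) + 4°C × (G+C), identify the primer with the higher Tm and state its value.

Primer P1: A+T=7, G+C=10 → Tm = 2(7)+4(10) = 54°C
Primer P2: A+T=7, G+C=11 → Tm = 2(7)+4(11) = 58°C
54°C vs 58°C → primer P2 is higher.

Primer P2, 58°C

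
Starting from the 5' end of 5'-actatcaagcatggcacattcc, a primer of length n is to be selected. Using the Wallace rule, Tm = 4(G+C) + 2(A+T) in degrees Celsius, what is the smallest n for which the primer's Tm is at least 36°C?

n = 13

First 12 bases: ACTATCAAGCAT → Tm = 32°C (< 36°C)
First 13 bases: ACTATCAAGCATG → Tm = 36°C (≥ 36°C)
Since every base adds ≥2°C, Tm only increases with n, so the threshold is first crossed at n = 13.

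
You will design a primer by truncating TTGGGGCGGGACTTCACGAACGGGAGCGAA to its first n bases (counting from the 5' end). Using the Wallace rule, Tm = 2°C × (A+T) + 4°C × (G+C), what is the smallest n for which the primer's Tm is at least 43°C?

First 12 bases: TTGGGGCGGGAC → Tm = 42°C (< 43°C)
First 13 bases: TTGGGGCGGGACT → Tm = 44°C (≥ 43°C)
Each additional base adds 2°C (A/T) or 4°C (G/C), so Tm is non-decreasing in n; n = 13 is the first length to reach 43°C.

n = 13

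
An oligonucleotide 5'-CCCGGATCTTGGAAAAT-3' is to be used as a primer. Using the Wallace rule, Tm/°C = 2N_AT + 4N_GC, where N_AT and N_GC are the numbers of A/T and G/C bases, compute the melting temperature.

50°C

T=4, G=4, A=5, C=4
AT pairs contribute 9, GC pairs contribute 8.
Tm = 2(9) + 4(8) = 18 + 32 = 50°C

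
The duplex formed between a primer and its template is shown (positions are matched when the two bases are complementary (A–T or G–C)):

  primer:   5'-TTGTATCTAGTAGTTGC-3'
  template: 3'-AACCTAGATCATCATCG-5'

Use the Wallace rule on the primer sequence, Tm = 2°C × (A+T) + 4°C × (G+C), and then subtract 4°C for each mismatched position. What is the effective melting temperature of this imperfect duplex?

Primer base counts: A=3, T=8, G=4, C=2 → A+T=11, G+C=6
Perfect-match Tm = 2(11) + 4(6) = 22 + 24 = 46°C
Mismatches (positions where the bases are not complementary): 2 (at positions 4, 15)
Effective Tm = 46 − 2×4 = 46 − 8 = 38°C

38°C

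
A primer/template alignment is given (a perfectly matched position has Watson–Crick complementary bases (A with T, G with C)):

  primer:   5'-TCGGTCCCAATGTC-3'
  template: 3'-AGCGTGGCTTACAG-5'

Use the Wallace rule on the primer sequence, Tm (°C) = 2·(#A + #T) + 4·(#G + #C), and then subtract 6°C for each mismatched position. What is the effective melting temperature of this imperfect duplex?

26°C

Primer base counts: A=2, T=4, G=3, C=5 → A+T=6, G+C=8
Perfect-match Tm = 2(6) + 4(8) = 12 + 32 = 44°C
Mismatches (positions where the bases are not complementary): 3 (at positions 4, 5, 8)
Effective Tm = 44 − 3×6 = 44 − 18 = 26°C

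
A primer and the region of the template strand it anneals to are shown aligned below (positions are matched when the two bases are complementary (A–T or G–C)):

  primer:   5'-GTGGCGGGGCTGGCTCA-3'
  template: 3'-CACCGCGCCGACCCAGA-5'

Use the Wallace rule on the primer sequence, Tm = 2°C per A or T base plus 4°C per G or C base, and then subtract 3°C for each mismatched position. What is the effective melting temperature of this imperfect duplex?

51°C

Primer base counts: A=1, T=3, G=9, C=4 → A+T=4, G+C=13
Perfect-match Tm = 2(4) + 4(13) = 8 + 52 = 60°C
Mismatches (positions where the bases are not complementary): 3 (at positions 7, 14, 17)
Effective Tm = 60 − 3×3 = 60 − 9 = 51°C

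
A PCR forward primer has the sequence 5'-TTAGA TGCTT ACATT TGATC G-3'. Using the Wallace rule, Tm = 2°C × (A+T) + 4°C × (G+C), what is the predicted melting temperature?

56°C

Counting bases: G=4, A=5, C=3, T=9
AT pairs contribute 14, GC pairs contribute 7.
Tm = 2×14 + 4×7 = 56°C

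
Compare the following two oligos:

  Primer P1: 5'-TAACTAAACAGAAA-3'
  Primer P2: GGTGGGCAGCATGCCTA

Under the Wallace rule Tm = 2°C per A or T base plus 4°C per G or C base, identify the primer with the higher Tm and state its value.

Primer P1: A+T=11, G+C=3 → Tm = 2(11)+4(3) = 34°C
Primer P2: A+T=6, G+C=11 → Tm = 2(6)+4(11) = 56°C
34°C vs 56°C → primer P2 is higher.

Primer P2, 56°C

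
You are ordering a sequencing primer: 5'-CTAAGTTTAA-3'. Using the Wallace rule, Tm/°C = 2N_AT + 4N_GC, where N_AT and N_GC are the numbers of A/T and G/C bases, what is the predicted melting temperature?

Counting bases: A=4, C=1, T=4, G=1
AT pairs contribute 8, GC pairs contribute 2.
Tm = 2×8 + 4×2 = 24°C

24°C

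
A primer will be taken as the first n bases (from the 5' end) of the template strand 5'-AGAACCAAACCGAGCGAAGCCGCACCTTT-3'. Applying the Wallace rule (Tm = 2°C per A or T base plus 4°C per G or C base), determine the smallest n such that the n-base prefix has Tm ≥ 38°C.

n = 13

First 12 bases: AGAACCAAACCG → Tm = 36°C (< 38°C)
First 13 bases: AGAACCAAACCGA → Tm = 38°C (≥ 38°C)
Each additional base adds 2°C (A/T) or 4°C (G/C), so Tm is non-decreasing in n; n = 13 is the first length to reach 38°C.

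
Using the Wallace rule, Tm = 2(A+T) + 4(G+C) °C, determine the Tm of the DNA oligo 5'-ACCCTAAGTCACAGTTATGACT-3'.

Scanning the sequence gives G=3, C=6, A=7, T=6.
AT pairs contribute 13, GC pairs contribute 9.
Tm = 4·9 + 2·13 = 36 + 26 = 62°C

62°C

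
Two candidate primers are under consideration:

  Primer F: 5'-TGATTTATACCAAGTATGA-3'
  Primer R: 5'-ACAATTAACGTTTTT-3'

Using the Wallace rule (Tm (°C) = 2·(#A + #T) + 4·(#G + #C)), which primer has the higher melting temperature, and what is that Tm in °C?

Primer F: A+T=14, G+C=5 → Tm = 2(14)+4(5) = 48°C
Primer R: A+T=12, G+C=3 → Tm = 2(12)+4(3) = 36°C
48°C vs 36°C → primer F is higher.

Primer F, 48°C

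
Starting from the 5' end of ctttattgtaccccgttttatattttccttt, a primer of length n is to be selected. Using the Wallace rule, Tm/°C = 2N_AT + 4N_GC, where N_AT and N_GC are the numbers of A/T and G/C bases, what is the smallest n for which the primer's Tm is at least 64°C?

First 24 bases: CTTTATTGTACCCCGTTTTATATT → Tm = 62°C (< 64°C)
First 25 bases: CTTTATTGTACCCCGTTTTATATTT → Tm = 64°C (≥ 64°C)
Each additional base adds 2°C (A/T) or 4°C (G/C), so Tm is non-decreasing in n; n = 25 is the first length to reach 64°C.

n = 25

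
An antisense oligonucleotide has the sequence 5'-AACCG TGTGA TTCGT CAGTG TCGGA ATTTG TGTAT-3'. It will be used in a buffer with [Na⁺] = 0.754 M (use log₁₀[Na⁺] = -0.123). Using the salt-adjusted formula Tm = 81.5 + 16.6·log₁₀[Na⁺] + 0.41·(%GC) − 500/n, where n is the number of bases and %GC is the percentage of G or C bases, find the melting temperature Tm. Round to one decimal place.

Length n = 35. Counting bases: T=13, A=7, C=5, G=10
G+C = 15, so %GC = 15/35 × 100 = 42.857%
Salt term: 16.6 × (-0.123) = -2.042
GC term: 0.41 × 42.857 = 17.571; length term: −500/35 = −14.286
Tm = 81.5 + (-2.042) + 17.571 − 14.286 = 82.743 → 82.7°C

82.7°C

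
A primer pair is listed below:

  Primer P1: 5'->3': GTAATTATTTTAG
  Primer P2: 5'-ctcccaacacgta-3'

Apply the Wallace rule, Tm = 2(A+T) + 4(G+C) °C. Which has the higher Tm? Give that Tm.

Primer P1: A+T=11, G+C=2 → Tm = 2(11)+4(2) = 30°C
Primer P2: A+T=6, G+C=7 → Tm = 2(6)+4(7) = 40°C
30°C vs 40°C → primer P2 is higher.

Primer P2, 40°C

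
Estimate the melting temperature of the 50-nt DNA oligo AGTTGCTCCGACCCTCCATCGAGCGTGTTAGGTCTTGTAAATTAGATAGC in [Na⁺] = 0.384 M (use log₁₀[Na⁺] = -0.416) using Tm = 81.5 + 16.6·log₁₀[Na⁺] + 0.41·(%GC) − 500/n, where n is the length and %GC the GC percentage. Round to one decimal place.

84.3°C

Length n = 50. C=12, T=15, A=11, G=12
G+C = 24, so %GC = 24/50 × 100 = 48%
Salt term: 16.6 × (-0.416) = -6.906
GC term: 0.41 × 48 = 19.68; length term: −500/50 = −10
Tm = 81.5 + (-6.906) + 19.68 − 10 = 84.274 → 84.3°C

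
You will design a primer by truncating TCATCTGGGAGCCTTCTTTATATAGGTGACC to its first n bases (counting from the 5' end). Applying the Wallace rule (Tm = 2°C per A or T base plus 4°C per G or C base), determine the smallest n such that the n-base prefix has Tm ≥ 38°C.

First 11 bases: TCATCTGGGAG → Tm = 34°C (< 38°C)
First 12 bases: TCATCTGGGAGC → Tm = 38°C (≥ 38°C)
Each additional base adds 2°C (A/T) or 4°C (G/C), so Tm is non-decreasing in n; n = 12 is the first length to reach 38°C.

n = 12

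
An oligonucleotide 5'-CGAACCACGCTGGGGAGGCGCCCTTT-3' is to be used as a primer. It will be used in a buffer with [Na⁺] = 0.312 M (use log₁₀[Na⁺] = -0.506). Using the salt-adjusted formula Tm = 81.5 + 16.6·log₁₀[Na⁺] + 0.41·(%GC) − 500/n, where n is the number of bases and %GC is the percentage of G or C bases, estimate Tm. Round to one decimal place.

82.3°C

Length n = 26. Base counts: G=9, C=9, T=4, A=4
G+C = 18, so %GC = 18/26 × 100 = 69.231%
Salt term: 16.6 × (-0.506) = -8.4
GC term: 0.41 × 69.231 = 28.385; length term: −500/26 = −19.231
Tm = 81.5 + (-8.4) + 28.385 − 19.231 = 82.254 → 82.3°C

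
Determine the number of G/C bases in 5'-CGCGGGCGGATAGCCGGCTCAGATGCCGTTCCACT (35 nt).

24

Scanning the sequence gives C=12, A=5, T=6, G=12.
Total G or C: 12 + 12 = 24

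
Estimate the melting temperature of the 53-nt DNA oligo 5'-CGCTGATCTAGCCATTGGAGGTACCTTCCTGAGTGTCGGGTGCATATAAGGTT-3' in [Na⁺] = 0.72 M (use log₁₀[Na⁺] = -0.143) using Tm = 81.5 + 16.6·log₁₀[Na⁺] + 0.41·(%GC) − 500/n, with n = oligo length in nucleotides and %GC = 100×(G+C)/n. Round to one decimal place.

90.6°C

Length n = 53. Scanning the sequence gives A=10, T=16, C=11, G=16.
G+C = 27, so %GC = 27/53 × 100 = 50.943%
Salt term: 16.6 × (-0.143) = -2.374
GC term: 0.41 × 50.943 = 20.887; length term: −500/53 = −9.434
Tm = 81.5 + (-2.374) + 20.887 − 9.434 = 90.579 → 90.6°C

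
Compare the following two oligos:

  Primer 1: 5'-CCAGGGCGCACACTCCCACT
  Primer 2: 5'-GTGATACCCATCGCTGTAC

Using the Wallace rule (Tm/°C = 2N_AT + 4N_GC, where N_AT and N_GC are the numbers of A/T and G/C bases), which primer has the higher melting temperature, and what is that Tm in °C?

Primer 1, 68°C

Primer 1: A+T=6, G+C=14 → Tm = 2(6)+4(14) = 68°C
Primer 2: A+T=9, G+C=10 → Tm = 2(9)+4(10) = 58°C
68°C vs 58°C → primer 1 is higher.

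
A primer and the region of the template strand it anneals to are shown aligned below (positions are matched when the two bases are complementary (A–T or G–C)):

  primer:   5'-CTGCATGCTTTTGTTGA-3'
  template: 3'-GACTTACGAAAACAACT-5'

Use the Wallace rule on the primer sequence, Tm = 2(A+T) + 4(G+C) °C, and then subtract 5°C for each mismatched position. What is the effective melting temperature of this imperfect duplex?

Primer base counts: A=2, T=8, G=4, C=3 → A+T=10, G+C=7
Perfect-match Tm = 2(10) + 4(7) = 20 + 28 = 48°C
Mismatches (positions where the bases are not complementary): 1 (at position 4)
Effective Tm = 48 − 1×5 = 48 − 5 = 43°C

43°C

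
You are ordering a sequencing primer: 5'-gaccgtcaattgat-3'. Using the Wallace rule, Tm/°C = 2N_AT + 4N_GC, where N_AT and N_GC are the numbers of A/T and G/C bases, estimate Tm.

40°C

Counting bases: T=4, G=3, A=4, C=3
AT pairs contribute 8, GC pairs contribute 6.
Tm = 4·6 + 2·8 = 24 + 16 = 40°C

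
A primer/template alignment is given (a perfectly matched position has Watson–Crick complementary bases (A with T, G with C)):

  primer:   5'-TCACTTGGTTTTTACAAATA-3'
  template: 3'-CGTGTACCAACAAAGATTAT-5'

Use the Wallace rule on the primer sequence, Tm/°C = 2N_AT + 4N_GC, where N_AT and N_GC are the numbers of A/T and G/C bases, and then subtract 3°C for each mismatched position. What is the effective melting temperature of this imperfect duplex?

35°C

Primer base counts: A=6, T=9, G=2, C=3 → A+T=15, G+C=5
Perfect-match Tm = 2(15) + 4(5) = 30 + 20 = 50°C
Mismatches (positions where the bases are not complementary): 5 (at positions 1, 5, 11, 14, 16)
Effective Tm = 50 − 5×3 = 50 − 15 = 35°C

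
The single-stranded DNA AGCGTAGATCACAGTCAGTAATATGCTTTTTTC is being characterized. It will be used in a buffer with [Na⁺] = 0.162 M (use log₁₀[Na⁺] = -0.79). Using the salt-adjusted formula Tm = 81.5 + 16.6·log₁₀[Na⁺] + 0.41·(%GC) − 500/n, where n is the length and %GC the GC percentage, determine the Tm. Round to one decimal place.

Length n = 33. Counting bases: G=6, C=6, A=9, T=12
G+C = 12, so %GC = 12/33 × 100 = 36.364%
Salt term: 16.6 × (-0.79) = -13.114
GC term: 0.41 × 36.364 = 14.909; length term: −500/33 = −15.152
Tm = 81.5 + (-13.114) + 14.909 − 15.152 = 68.143 → 68.1°C

68.1°C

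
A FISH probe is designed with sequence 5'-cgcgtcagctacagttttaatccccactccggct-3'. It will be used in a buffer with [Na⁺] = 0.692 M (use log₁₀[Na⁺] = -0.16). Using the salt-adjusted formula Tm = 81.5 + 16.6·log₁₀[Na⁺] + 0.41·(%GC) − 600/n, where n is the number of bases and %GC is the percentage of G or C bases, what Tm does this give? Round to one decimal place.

84.1°C

Length n = 34. Scanning the sequence gives C=13, G=6, T=9, A=6.
G+C = 19, so %GC = 19/34 × 100 = 55.882%
Salt term: 16.6 × (-0.16) = -2.656
GC term: 0.41 × 55.882 = 22.912; length term: −600/34 = −17.647
Tm = 81.5 + (-2.656) + 22.912 − 17.647 = 84.109 → 84.1°C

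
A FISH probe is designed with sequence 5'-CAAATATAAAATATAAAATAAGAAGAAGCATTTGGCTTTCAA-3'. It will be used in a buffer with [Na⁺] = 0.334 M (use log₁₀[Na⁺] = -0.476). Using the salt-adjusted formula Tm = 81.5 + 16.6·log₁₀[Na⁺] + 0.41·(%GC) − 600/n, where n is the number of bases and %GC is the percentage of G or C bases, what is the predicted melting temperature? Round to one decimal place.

Length n = 42. Counting bases: G=5, C=4, A=22, T=11
G+C = 9, so %GC = 9/42 × 100 = 21.429%
Salt term: 16.6 × (-0.476) = -7.902
GC term: 0.41 × 21.429 = 8.786; length term: −600/42 = −14.286
Tm = 81.5 + (-7.902) + 8.786 − 14.286 = 68.098 → 68.1°C

68.1°C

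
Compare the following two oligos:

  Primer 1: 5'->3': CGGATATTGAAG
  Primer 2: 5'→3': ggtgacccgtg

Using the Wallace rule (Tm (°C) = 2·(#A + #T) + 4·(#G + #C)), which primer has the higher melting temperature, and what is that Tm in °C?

Primer 2, 38°C

Primer 1: A+T=7, G+C=5 → Tm = 2(7)+4(5) = 34°C
Primer 2: A+T=3, G+C=8 → Tm = 2(3)+4(8) = 38°C
34°C vs 38°C → primer 2 is higher.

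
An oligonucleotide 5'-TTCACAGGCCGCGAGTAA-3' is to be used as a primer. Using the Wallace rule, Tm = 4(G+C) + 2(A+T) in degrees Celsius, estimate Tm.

Counting bases: C=5, A=5, T=3, G=5
AT pairs contribute 8, GC pairs contribute 10.
Tm = 4·10 + 2·8 = 40 + 16 = 56°C

56°C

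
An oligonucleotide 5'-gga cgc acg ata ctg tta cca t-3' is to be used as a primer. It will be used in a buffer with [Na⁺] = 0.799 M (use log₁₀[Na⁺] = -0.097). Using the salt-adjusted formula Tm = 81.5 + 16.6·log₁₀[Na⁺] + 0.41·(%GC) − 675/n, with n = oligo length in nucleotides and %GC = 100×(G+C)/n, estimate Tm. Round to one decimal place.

Length n = 22. Scanning the sequence gives T=5, G=5, A=6, C=6.
G+C = 11, so %GC = 11/22 × 100 = 50%
Salt term: 16.6 × (-0.097) = -1.61
GC term: 0.41 × 50 = 20.5; length term: −675/22 = −30.682
Tm = 81.5 + (-1.61) + 20.5 − 30.682 = 69.708 → 69.7°C

69.7°C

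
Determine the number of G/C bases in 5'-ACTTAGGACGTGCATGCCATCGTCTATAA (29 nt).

C=7, G=6, A=8, T=8
G+C = 6 + 7 = 13

13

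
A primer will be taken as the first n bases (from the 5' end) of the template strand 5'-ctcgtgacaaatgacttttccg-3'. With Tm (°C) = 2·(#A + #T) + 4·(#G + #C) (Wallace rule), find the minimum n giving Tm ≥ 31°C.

First 10 bases: CTCGTGACAA → Tm = 30°C (< 31°C)
First 11 bases: CTCGTGACAAA → Tm = 32°C (≥ 31°C)
Since every base adds ≥2°C, Tm only increases with n, so the threshold is first crossed at n = 11.

n = 11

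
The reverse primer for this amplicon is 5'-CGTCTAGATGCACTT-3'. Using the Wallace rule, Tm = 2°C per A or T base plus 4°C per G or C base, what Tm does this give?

Scanning the sequence gives T=5, A=3, G=3, C=4.
So N_AT = 8 and N_GC = 7.
Tm = 2×8 + 4×7 = 44°C

44°C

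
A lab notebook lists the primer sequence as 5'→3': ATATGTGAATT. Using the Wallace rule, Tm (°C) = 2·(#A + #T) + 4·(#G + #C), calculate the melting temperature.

Counting bases: G=2, C=0, A=4, T=5
AT pairs contribute 9, GC pairs contribute 2.
Tm = 2(9) + 4(2) = 18 + 8 = 26°C

26°C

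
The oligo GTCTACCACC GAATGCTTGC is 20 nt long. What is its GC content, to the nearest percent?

Base counts: C=7, T=5, G=4, A=4
G+C = 4 + 7 = 11 out of 20 bases
%GC = 11/20 × 100 = 55% ≈ 55%

55%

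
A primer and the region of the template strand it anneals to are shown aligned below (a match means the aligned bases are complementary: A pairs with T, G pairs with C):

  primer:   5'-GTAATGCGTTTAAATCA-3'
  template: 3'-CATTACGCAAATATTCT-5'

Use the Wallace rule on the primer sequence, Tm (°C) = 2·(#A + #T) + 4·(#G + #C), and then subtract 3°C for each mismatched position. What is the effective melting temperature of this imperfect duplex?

Primer base counts: A=6, T=6, G=3, C=2 → A+T=12, G+C=5
Perfect-match Tm = 2(12) + 4(5) = 24 + 20 = 44°C
Mismatches (positions where the bases are not complementary): 3 (at positions 13, 15, 16)
Effective Tm = 44 − 3×3 = 44 − 9 = 35°C

35°C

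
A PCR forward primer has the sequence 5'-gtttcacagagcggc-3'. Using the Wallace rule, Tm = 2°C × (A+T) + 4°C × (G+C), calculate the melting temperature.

Counting bases: T=3, G=5, A=3, C=4
AT pairs contribute 6, GC pairs contribute 9.
Tm = 2(6) + 4(9) = 12 + 36 = 48°C

48°C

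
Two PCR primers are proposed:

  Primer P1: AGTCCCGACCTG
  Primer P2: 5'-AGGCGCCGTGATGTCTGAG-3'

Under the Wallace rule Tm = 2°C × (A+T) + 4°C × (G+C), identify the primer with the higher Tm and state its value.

Primer P1: A+T=4, G+C=8 → Tm = 2(4)+4(8) = 40°C
Primer P2: A+T=7, G+C=12 → Tm = 2(7)+4(12) = 62°C
40°C vs 62°C → primer P2 is higher.

Primer P2, 62°C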